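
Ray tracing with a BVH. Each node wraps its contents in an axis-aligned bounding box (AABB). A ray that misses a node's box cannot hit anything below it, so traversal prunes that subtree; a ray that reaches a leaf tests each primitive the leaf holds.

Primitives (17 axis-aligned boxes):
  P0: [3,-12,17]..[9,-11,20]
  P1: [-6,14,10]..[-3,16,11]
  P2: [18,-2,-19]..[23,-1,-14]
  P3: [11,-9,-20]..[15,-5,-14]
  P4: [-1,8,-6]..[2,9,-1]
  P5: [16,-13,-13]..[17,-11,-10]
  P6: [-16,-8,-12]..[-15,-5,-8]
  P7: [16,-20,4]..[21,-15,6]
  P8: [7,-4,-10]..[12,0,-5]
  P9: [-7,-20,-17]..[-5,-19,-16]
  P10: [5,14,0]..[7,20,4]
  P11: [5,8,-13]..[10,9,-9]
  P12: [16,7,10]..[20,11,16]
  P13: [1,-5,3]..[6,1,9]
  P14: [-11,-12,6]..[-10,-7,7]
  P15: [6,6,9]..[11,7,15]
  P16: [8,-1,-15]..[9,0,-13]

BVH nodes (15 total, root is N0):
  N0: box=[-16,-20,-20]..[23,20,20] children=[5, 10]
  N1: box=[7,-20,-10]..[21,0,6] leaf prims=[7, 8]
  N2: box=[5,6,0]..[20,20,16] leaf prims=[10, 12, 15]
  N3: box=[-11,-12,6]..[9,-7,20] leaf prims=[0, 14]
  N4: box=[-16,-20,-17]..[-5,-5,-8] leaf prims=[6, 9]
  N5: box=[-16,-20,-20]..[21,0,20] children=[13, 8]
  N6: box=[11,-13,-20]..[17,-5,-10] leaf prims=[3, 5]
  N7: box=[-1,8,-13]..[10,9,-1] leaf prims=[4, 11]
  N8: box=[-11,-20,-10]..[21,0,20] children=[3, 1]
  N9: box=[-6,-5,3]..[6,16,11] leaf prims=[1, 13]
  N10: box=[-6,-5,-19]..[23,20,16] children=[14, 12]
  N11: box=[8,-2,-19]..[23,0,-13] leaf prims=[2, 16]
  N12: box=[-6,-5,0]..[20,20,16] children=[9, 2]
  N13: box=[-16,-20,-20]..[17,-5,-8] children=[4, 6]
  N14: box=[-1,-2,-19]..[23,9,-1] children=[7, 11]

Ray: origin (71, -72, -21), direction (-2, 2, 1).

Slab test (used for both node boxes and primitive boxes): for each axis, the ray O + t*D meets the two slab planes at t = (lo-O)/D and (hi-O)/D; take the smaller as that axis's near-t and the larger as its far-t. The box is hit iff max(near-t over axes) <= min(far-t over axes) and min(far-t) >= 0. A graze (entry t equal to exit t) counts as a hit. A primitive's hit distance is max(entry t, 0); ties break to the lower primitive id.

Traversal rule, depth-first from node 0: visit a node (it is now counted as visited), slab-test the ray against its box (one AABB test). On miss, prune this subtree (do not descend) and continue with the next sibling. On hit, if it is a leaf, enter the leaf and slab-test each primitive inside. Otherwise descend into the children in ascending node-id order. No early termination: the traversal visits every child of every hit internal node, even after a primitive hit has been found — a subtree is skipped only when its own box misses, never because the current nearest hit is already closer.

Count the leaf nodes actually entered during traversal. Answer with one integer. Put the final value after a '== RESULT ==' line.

Walk:
N0 x:[24,87/2] y:[26,46] z:[1,41] -> hit [26,41], descend [5, 10]
  N5 x:[25,87/2] y:[26,36] z:[1,41] -> hit [26,36], descend [8, 13]
    N8 x:[25,41] y:[26,36] z:[11,41] -> hit [26,36], descend [1, 3]
      N1 x:[25,32] y:[26,36] z:[11,27] -> hit [26,27] leaf, test {P7@t=26, P8(miss)}
      N3 x:[31,41] y:[30,65/2] z:[27,41] -> hit [31,65/2] leaf, test {P0(miss), P14(miss)}
    N13 x:[27,87/2] y:[26,67/2] z:[1,13] -> miss, prune
  N10 x:[24,77/2] y:[67/2,46] z:[2,37] -> hit [67/2,37], descend [12, 14]
    N12 x:[51/2,77/2] y:[67/2,46] z:[21,37] -> hit [67/2,37], descend [2, 9]
      N2 x:[51/2,33] y:[39,46] z:[21,37] -> miss, prune
      N9 x:[65/2,77/2] y:[67/2,44] z:[24,32] -> miss, prune
    N14 x:[24,36] y:[35,81/2] z:[2,20] -> miss, prune

Visited [0, 5, 8, 1, 3, 13, 10, 12, 2, 9, 14]. Tests: 11 box, 2 leaf. Nearest: P7.

== RESULT ==
2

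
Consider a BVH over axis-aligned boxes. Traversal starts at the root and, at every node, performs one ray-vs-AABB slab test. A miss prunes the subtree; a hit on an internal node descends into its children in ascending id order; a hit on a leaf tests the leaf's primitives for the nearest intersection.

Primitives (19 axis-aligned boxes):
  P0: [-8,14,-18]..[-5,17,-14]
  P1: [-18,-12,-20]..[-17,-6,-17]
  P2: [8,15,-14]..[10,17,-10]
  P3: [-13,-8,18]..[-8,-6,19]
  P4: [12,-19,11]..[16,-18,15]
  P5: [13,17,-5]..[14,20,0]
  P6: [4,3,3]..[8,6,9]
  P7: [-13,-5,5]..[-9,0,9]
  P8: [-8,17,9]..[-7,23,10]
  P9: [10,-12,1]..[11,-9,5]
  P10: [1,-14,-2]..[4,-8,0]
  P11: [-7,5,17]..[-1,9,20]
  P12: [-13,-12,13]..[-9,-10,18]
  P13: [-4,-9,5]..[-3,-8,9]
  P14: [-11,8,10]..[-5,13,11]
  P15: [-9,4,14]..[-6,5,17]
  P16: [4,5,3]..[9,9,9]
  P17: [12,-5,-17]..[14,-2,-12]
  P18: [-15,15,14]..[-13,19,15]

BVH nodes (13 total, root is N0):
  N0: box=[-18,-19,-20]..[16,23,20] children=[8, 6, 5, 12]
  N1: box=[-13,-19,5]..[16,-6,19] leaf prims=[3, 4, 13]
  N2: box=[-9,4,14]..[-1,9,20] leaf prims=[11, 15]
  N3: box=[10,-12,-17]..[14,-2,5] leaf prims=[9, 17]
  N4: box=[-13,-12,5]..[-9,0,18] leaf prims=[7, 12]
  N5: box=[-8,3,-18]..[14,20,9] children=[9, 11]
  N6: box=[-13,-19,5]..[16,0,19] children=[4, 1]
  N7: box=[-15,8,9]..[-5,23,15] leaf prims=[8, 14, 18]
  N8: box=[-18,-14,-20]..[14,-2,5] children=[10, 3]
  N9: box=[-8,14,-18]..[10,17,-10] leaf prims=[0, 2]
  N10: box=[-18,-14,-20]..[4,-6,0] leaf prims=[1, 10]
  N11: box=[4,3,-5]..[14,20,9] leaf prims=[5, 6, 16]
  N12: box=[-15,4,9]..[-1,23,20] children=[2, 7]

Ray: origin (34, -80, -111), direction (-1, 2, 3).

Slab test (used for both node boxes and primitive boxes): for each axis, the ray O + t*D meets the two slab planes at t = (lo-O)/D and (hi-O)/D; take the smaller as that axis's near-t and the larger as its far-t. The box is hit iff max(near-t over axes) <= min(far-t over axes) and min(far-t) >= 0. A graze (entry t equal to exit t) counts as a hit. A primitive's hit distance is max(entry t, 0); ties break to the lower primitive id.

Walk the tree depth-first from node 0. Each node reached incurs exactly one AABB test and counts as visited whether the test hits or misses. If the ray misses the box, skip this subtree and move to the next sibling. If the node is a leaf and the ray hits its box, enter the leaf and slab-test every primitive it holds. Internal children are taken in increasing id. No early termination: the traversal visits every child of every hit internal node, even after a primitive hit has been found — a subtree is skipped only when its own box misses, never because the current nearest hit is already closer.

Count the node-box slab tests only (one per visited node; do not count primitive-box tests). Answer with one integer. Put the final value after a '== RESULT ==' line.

Walk:
N0 x:[18,52] y:[61/2,103/2] z:[91/3,131/3] -> hit [61/2,131/3], descend [5, 6, 8, 12]
  N5 x:[20,42] y:[83/2,50] z:[31,40] -> miss, prune
  N6 x:[18,47] y:[61/2,40] z:[116/3,130/3] -> hit [116/3,40], descend [1, 4]
    N1 x:[18,47] y:[61/2,37] z:[116/3,130/3] -> miss, prune
    N4 x:[43,47] y:[34,40] z:[116/3,43] -> miss, prune
  N8 x:[20,52] y:[33,39] z:[91/3,116/3] -> hit [33,116/3], descend [3, 10]
    N3 x:[20,24] y:[34,39] z:[94/3,116/3] -> miss, prune
    N10 x:[30,52] y:[33,37] z:[91/3,37] -> hit [33,37] leaf, test {P1(miss), P10(miss)}
  N12 x:[35,49] y:[42,103/2] z:[40,131/3] -> hit [42,131/3], descend [2, 7]
    N2 x:[35,43] y:[42,89/2] z:[125/3,131/3] -> hit [42,43] leaf, test {P11(miss), P15@t=42}
    N7 x:[39,49] y:[44,103/2] z:[40,42] -> miss, prune

11 AABB tests over nodes [0, 5, 6, 1, 4, 8, 3, 10, 12, 2, 7]; 2 leaves entered; closest P15.

== RESULT ==
11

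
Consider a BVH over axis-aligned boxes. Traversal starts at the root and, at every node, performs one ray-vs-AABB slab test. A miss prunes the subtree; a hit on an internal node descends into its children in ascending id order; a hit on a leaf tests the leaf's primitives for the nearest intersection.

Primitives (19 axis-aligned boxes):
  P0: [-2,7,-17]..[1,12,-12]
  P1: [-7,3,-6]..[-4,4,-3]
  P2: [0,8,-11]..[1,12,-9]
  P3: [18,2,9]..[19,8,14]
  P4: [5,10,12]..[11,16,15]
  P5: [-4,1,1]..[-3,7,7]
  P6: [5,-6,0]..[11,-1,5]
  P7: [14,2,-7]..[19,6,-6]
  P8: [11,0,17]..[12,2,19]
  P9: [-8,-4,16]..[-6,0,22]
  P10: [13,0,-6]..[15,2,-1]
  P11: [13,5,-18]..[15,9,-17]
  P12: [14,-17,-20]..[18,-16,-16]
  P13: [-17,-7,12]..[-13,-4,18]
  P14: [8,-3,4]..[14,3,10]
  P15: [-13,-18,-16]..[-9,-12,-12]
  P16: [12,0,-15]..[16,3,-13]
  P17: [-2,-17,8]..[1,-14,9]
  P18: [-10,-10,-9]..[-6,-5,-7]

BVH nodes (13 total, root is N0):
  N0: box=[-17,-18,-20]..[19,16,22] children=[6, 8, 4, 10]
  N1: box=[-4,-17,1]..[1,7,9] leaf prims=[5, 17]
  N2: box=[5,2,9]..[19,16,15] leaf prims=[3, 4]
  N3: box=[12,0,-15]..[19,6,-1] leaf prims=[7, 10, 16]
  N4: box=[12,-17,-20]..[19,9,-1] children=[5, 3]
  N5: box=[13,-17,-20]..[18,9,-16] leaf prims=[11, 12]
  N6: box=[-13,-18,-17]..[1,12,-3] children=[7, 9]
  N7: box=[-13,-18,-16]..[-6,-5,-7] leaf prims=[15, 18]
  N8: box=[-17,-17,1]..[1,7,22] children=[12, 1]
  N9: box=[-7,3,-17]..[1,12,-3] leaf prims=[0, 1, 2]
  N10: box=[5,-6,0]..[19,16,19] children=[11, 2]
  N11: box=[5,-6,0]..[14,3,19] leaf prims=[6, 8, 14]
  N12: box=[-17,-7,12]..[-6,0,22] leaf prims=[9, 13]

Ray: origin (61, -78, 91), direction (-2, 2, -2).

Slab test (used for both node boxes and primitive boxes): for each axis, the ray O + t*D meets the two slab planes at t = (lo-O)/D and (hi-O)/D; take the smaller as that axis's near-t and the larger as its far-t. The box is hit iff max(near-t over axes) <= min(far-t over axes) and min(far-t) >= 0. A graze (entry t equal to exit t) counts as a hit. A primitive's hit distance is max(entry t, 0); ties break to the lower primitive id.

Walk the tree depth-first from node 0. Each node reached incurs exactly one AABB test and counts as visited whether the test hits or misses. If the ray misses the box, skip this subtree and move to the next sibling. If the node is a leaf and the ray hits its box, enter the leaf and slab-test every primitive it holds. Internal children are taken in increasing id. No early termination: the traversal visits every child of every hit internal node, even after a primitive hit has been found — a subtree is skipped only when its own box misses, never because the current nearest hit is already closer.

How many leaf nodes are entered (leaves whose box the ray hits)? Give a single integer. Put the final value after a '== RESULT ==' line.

Traverse from the root:
N0 x:[21,39] y:[30,47] z:[69/2,111/2] -> hit [69/2,39], descend [4, 6, 8, 10]
  N4 x:[21,49/2] y:[61/2,87/2] z:[46,111/2] -> miss, prune
  N6 x:[30,37] y:[30,45] z:[47,54] -> miss, prune
  N8 x:[30,39] y:[61/2,85/2] z:[69/2,45] -> hit [69/2,39], descend [1, 12]
    N1 x:[30,65/2] y:[61/2,85/2] z:[41,45] -> miss, prune
    N12 x:[67/2,39] y:[71/2,39] z:[69/2,79/2] -> hit [71/2,39] leaf, test {P9(miss), P13@t=37}
  N10 x:[21,28] y:[36,47] z:[36,91/2] -> miss, prune

Visited [0, 4, 6, 8, 1, 12, 10]. Tests: 7 box, 1 leaf. Nearest: P13.

== RESULT ==
1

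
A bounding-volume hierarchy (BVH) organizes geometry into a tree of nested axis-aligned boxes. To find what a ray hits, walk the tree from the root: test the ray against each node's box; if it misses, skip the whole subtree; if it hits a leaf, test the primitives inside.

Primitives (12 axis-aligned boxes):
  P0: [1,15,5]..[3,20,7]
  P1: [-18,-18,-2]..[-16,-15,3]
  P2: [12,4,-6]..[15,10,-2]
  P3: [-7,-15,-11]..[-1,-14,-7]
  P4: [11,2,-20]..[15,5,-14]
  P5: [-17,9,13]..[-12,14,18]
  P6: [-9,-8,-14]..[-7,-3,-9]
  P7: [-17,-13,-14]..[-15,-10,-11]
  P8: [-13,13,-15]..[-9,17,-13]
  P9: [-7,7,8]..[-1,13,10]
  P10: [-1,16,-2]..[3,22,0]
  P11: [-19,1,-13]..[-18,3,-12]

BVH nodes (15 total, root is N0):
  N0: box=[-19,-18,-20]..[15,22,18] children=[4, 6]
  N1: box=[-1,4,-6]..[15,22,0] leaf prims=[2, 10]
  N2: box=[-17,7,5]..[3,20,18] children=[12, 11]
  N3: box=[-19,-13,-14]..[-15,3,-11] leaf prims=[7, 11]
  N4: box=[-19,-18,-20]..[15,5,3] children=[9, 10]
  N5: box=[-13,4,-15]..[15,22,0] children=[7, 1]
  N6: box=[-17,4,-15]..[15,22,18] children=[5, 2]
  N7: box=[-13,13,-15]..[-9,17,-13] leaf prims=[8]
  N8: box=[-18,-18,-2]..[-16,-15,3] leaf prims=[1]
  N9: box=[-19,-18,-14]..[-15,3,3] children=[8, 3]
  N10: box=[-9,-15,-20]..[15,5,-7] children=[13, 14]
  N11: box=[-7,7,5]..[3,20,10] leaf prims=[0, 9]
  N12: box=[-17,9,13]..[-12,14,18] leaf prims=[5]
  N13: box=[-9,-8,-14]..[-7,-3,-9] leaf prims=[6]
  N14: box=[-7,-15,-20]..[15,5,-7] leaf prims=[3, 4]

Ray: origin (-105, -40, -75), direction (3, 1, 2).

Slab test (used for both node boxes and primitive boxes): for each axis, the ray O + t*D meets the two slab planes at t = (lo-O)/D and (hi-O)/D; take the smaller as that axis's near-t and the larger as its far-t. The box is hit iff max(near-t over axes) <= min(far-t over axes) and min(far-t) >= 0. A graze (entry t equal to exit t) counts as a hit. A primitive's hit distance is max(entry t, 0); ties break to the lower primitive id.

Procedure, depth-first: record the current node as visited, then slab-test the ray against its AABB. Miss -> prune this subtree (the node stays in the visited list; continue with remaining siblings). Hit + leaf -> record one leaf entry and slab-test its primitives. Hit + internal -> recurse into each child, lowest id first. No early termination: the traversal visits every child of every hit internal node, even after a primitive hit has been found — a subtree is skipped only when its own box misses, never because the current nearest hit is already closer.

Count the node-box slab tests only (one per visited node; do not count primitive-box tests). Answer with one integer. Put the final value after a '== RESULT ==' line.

Trace the traversal:
N0 x:[86/3,40] y:[22,62] z:[55/2,93/2] -> hit [86/3,40], descend [4, 6]
  N4 x:[86/3,40] y:[22,45] z:[55/2,39] -> hit [86/3,39], descend [9, 10]
    N9 x:[86/3,30] y:[22,43] z:[61/2,39] -> miss, prune
    N10 x:[32,40] y:[25,45] z:[55/2,34] -> hit [32,34], descend [13, 14]
      N13 x:[32,98/3] y:[32,37] z:[61/2,33] -> hit [32,98/3] leaf, test {P6@t=32}
      N14 x:[98/3,40] y:[25,45] z:[55/2,34] -> hit [98/3,34] leaf, test {P3(miss), P4(miss)}
  N6 x:[88/3,40] y:[44,62] z:[30,93/2] -> miss, prune

Visited [0, 4, 9, 10, 13, 14, 6]. Tests: 7 box, 2 leaf. Nearest: P6.

== RESULT ==
7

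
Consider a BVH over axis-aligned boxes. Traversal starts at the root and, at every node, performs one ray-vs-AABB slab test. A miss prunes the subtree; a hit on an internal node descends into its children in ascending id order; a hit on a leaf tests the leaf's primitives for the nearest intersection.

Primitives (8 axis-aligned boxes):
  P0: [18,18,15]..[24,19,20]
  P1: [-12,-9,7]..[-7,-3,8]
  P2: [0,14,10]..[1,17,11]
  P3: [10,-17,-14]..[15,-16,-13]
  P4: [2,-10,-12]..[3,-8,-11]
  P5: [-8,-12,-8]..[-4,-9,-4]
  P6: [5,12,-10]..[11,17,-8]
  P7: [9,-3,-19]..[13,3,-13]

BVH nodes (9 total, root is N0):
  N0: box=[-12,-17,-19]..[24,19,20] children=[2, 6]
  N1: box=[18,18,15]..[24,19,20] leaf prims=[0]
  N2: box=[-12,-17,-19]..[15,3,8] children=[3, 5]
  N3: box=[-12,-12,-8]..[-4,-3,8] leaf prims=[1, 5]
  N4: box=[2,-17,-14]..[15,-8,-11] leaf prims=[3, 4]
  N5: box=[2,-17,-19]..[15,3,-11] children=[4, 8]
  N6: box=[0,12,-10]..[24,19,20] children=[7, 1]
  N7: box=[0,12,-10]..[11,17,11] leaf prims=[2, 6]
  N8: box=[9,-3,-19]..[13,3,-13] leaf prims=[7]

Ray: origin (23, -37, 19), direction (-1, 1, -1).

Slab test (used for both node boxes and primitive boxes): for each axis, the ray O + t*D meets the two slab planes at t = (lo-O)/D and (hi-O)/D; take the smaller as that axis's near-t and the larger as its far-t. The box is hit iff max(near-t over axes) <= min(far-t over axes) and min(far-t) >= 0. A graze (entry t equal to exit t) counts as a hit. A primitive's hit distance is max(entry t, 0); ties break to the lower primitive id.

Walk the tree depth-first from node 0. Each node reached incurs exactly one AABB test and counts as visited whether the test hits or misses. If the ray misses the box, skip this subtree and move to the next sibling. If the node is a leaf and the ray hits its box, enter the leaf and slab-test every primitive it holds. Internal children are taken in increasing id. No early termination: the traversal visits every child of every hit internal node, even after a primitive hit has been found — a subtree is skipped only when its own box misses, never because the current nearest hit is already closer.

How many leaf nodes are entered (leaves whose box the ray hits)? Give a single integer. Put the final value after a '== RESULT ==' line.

Trace the traversal:
N0 x:[-1,35] y:[20,56] z:[-1,38] -> hit [20,35], descend [2, 6]
  N2 x:[8,35] y:[20,40] z:[11,38] -> hit [20,35], descend [3, 5]
    N3 x:[27,35] y:[25,34] z:[11,27] -> hit [27,27] leaf, test {P1(miss), P5@t=27}
    N5 x:[8,21] y:[20,40] z:[30,38] -> miss, prune
  N6 x:[-1,23] y:[49,56] z:[-1,29] -> miss, prune

5 AABB tests over nodes [0, 2, 3, 5, 6]; 1 leaf entered; closest P5.

== RESULT ==
1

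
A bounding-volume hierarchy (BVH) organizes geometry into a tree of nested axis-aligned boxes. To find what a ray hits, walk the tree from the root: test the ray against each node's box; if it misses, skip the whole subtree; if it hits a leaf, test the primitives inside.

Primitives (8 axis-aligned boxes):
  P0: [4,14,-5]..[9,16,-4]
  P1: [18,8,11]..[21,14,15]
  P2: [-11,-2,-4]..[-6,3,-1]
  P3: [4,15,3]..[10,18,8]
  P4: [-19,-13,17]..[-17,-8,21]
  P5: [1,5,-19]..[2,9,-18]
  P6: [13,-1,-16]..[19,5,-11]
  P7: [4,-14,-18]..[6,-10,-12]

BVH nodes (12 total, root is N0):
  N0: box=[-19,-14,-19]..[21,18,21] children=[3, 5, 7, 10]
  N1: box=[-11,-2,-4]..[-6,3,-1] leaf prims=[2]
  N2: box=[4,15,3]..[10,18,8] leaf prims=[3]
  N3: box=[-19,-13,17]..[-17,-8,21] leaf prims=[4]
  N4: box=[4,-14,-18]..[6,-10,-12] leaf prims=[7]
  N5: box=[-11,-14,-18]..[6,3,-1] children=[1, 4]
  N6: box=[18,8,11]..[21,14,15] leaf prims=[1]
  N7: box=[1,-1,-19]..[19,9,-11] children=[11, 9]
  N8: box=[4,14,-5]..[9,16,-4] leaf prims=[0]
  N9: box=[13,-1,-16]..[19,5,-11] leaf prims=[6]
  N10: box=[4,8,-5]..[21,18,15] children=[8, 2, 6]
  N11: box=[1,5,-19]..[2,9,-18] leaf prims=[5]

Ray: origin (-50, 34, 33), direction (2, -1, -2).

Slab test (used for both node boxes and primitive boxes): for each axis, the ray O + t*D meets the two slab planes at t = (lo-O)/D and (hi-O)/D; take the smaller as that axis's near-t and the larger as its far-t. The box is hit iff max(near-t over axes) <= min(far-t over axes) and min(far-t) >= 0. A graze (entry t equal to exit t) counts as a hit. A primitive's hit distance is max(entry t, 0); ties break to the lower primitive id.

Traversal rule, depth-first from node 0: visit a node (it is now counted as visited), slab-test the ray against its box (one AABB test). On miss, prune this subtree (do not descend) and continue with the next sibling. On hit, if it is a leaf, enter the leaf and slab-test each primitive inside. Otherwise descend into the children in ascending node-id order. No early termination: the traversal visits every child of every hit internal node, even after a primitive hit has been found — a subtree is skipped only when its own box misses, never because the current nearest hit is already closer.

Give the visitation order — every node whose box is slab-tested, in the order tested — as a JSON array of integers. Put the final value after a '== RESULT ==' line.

Walk:
N0 x:[31/2,71/2] y:[16,48] z:[6,26] -> hit [16,26], descend [3, 5, 7, 10]
  N3 x:[31/2,33/2] y:[42,47] z:[6,8] -> miss, prune
  N5 x:[39/2,28] y:[31,48] z:[17,51/2] -> miss, prune
  N7 x:[51/2,69/2] y:[25,35] z:[22,26] -> hit [51/2,26], descend [9, 11]
    N9 x:[63/2,69/2] y:[29,35] z:[22,49/2] -> miss, prune
    N11 x:[51/2,26] y:[25,29] z:[51/2,26] -> hit [51/2,26] leaf, test {P5@t=51/2}
  N10 x:[27,71/2] y:[16,26] z:[9,19] -> miss, prune

7 AABB tests over nodes [0, 3, 5, 7, 9, 11, 10]; 1 leaf entered; closest P5.

== RESULT ==
[0, 3, 5, 7, 9, 11, 10]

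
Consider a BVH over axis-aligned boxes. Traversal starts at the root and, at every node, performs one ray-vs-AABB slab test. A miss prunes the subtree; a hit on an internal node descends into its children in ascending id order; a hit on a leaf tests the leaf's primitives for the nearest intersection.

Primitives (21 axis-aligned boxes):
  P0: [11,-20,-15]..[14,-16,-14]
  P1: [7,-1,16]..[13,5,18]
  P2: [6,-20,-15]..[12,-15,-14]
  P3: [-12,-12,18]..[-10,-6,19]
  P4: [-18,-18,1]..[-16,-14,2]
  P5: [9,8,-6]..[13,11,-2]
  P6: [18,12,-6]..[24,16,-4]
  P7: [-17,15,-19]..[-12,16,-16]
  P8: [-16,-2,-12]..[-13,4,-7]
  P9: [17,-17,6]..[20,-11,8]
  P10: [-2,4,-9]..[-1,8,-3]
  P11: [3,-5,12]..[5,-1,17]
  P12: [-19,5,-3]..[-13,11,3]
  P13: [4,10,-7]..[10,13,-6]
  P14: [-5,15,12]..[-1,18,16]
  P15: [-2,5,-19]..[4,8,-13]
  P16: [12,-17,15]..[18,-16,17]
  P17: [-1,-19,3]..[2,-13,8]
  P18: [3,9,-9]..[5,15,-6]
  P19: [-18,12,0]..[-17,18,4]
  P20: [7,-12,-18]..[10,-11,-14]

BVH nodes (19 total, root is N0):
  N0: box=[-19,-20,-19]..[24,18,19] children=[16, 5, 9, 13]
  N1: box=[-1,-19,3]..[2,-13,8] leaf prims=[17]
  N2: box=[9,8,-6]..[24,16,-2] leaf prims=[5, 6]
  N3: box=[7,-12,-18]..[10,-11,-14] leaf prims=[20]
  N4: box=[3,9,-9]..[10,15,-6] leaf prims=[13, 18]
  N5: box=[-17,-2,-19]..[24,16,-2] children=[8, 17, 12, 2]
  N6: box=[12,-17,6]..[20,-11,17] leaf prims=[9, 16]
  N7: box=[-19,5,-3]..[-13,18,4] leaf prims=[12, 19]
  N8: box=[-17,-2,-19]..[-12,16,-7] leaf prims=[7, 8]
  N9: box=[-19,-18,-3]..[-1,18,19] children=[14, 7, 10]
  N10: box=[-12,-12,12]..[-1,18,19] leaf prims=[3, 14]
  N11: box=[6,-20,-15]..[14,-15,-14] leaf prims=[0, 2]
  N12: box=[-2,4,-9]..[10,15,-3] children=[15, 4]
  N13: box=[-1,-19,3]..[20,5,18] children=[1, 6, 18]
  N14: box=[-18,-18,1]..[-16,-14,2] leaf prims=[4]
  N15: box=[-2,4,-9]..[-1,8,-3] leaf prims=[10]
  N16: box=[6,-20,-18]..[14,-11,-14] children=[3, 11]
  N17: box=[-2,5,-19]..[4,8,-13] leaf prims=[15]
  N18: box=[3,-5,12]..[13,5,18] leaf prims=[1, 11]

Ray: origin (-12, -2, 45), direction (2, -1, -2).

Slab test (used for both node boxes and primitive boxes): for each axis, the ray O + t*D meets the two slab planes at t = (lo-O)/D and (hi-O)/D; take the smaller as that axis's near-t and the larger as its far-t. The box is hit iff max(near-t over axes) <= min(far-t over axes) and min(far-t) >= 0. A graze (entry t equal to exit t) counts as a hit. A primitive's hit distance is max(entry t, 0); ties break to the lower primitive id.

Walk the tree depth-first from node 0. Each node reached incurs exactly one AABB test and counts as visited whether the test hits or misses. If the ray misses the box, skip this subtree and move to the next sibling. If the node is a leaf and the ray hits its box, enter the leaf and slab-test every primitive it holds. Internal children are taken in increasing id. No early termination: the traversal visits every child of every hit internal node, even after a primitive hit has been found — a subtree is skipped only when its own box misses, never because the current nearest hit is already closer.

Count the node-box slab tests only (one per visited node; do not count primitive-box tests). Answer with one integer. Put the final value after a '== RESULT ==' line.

Trace the traversal:
N0 x:[-7/2,18] y:[-20,18] z:[13,32] -> hit [13,18], descend [5, 9, 13, 16]
  N5 x:[-5/2,18] y:[-18,0] z:[47/2,32] -> miss, prune
  N9 x:[-7/2,11/2] y:[-20,16] z:[13,24] -> miss, prune
  N13 x:[11/2,16] y:[-7,17] z:[27/2,21] -> hit [27/2,16], descend [1, 6, 18]
    N1 x:[11/2,7] y:[11,17] z:[37/2,21] -> miss, prune
    N6 x:[12,16] y:[9,15] z:[14,39/2] -> hit [14,15] leaf, test {P9(miss), P16@t=14}
    N18 x:[15/2,25/2] y:[-7,3] z:[27/2,33/2] -> miss, prune
  N16 x:[9,13] y:[9,18] z:[59/2,63/2] -> miss, prune

Visited [0, 5, 9, 13, 1, 6, 18, 16]. Tests: 8 box, 1 leaf. Nearest: P16.

== RESULT ==
8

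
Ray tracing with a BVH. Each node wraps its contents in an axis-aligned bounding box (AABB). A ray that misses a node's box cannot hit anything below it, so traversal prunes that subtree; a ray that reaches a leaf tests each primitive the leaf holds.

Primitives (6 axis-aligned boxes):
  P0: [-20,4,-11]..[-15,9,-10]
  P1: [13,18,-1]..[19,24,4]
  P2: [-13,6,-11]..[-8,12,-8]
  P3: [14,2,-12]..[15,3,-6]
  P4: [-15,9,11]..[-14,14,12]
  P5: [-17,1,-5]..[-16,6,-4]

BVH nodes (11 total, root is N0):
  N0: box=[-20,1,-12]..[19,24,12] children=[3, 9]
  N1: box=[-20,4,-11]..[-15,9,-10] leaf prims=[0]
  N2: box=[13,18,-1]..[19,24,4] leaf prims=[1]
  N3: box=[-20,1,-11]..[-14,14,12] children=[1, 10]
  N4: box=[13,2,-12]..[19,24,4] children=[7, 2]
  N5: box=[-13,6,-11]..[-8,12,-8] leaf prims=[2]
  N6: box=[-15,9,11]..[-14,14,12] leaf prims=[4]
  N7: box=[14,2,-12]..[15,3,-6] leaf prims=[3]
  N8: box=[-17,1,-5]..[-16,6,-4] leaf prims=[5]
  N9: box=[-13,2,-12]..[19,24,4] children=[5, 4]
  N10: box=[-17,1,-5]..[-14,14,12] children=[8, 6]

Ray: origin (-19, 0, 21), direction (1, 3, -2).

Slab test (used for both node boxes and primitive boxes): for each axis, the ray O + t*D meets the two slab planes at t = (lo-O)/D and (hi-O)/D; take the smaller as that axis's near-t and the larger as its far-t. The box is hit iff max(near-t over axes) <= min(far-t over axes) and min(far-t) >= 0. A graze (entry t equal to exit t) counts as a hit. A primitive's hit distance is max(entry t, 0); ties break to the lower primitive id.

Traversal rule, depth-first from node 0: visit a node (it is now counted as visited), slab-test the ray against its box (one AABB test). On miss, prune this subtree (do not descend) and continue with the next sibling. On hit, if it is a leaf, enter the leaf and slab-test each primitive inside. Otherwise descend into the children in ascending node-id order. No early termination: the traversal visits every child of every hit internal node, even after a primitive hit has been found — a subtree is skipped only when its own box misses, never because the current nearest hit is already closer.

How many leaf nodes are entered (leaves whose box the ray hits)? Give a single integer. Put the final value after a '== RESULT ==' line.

Traverse from the root:
N0 x:[-1,38] y:[1/3,8] z:[9/2,33/2] -> hit [9/2,8], descend [3, 9]
  N3 x:[-1,5] y:[1/3,14/3] z:[9/2,16] -> hit [9/2,14/3], descend [1, 10]
    N1 x:[-1,4] y:[4/3,3] z:[31/2,16] -> miss, prune
    N10 x:[2,5] y:[1/3,14/3] z:[9/2,13] -> hit [9/2,14/3], descend [6, 8]
      N6 x:[4,5] y:[3,14/3] z:[9/2,5] -> hit [9/2,14/3] leaf, test {P4@t=9/2}
      N8 x:[2,3] y:[1/3,2] z:[25/2,13] -> miss, prune
  N9 x:[6,38] y:[2/3,8] z:[17/2,33/2] -> miss, prune

7 AABB tests over nodes [0, 3, 1, 10, 6, 8, 9]; 1 leaf entered; closest P4.

== RESULT ==
1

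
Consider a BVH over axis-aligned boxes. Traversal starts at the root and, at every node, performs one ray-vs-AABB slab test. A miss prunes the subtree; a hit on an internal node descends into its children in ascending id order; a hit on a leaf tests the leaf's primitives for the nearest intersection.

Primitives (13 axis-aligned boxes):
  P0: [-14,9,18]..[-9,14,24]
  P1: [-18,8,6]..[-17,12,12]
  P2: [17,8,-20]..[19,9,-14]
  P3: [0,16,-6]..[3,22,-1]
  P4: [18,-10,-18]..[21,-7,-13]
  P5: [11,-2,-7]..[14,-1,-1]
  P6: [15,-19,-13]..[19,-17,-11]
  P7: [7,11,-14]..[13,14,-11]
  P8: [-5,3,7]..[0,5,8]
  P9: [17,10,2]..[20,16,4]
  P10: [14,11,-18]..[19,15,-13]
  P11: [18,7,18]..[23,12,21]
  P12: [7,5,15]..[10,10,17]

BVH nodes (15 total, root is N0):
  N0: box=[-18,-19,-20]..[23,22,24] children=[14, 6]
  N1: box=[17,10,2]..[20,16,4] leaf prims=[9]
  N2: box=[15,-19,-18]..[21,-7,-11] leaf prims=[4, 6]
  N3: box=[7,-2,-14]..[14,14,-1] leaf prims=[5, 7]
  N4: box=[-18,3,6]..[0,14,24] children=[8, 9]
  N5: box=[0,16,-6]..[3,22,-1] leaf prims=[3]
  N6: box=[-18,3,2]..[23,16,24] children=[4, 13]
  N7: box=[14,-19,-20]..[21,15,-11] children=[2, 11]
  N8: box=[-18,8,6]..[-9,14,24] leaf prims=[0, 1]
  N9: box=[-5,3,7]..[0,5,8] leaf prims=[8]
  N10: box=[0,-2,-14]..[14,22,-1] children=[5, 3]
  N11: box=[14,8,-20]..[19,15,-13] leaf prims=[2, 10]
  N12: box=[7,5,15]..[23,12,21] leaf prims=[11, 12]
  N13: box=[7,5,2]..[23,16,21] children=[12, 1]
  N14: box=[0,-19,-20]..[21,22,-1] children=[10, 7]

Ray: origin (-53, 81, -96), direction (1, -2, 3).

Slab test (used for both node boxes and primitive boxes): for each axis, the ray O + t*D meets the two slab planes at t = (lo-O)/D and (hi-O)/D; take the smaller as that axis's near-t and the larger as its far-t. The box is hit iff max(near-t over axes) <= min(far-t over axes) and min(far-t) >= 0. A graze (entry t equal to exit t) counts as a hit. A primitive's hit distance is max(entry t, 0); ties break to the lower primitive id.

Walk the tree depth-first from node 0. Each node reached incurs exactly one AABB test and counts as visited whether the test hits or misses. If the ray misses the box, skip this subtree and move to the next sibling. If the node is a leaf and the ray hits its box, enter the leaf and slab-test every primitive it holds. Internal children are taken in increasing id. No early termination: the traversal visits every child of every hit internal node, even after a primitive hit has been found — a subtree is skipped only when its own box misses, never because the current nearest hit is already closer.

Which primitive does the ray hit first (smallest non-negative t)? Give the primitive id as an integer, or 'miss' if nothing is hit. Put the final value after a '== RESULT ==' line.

Traverse from the root:
N0 x:[35,76] y:[59/2,50] z:[76/3,40] -> hit [35,40], descend [6, 14]
  N6 x:[35,76] y:[65/2,39] z:[98/3,40] -> hit [35,39], descend [4, 13]
    N4 x:[35,53] y:[67/2,39] z:[34,40] -> hit [35,39], descend [8, 9]
      N8 x:[35,44] y:[67/2,73/2] z:[34,40] -> hit [35,73/2] leaf, test {P0(miss), P1@t=35}
      N9 x:[48,53] y:[38,39] z:[103/3,104/3] -> miss, prune
    N13 x:[60,76] y:[65/2,38] z:[98/3,39] -> miss, prune
  N14 x:[53,74] y:[59/2,50] z:[76/3,95/3] -> miss, prune

7 AABB tests over nodes [0, 6, 4, 8, 9, 13, 14]; 1 leaf entered; closest P1.

== RESULT ==
1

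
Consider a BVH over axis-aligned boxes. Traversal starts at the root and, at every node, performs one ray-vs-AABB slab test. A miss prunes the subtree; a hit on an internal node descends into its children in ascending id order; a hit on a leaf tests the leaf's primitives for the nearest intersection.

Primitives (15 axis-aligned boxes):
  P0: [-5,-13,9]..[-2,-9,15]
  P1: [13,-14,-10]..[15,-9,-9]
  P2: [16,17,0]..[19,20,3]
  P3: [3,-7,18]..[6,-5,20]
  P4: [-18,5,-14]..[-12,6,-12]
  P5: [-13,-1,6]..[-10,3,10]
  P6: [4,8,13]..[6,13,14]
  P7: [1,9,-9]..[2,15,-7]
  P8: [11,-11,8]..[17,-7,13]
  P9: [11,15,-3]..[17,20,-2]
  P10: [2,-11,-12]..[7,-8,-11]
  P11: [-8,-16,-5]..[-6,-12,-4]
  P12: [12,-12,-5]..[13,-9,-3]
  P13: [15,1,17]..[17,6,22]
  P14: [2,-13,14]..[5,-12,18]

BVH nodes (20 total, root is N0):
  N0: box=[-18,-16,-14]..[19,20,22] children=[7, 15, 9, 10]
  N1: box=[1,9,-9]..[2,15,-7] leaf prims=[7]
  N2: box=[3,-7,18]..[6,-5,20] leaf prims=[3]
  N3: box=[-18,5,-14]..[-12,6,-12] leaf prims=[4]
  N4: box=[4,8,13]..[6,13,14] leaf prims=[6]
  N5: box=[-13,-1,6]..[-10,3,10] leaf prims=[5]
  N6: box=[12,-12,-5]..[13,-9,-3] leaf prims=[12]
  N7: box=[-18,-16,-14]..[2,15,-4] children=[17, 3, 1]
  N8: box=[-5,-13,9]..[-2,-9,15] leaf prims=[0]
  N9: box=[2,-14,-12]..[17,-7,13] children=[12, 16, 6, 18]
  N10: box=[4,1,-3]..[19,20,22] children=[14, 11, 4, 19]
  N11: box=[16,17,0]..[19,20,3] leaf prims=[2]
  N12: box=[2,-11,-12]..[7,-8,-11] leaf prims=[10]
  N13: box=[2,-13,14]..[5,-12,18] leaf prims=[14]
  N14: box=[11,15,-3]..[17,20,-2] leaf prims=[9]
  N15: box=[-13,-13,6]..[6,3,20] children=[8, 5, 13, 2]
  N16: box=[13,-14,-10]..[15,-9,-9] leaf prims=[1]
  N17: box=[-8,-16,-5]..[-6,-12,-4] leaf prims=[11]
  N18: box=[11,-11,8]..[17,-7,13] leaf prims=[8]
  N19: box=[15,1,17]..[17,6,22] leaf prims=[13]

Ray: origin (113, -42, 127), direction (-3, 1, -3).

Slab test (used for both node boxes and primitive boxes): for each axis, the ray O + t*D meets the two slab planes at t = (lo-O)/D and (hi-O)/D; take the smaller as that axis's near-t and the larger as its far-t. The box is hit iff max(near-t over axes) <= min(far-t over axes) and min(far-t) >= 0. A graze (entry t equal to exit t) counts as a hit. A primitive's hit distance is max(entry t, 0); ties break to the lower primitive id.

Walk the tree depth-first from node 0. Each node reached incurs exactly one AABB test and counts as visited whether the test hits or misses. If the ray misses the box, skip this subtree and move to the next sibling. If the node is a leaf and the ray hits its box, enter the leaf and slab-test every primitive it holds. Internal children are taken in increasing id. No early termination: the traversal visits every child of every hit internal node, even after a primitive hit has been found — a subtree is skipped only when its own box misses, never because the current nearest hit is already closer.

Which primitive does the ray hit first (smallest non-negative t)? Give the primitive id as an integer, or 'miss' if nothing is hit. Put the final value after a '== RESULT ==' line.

Walk:
N0 x:[94/3,131/3] y:[26,62] z:[35,47] -> hit [35,131/3], descend [7, 9, 10, 15]
  N7 x:[37,131/3] y:[26,57] z:[131/3,47] -> hit [131/3,131/3], descend [1, 3, 17]
    N1 x:[37,112/3] y:[51,57] z:[134/3,136/3] -> miss, prune
    N3 x:[125/3,131/3] y:[47,48] z:[139/3,47] -> miss, prune
    N17 x:[119/3,121/3] y:[26,30] z:[131/3,44] -> miss, prune
  N9 x:[32,37] y:[28,35] z:[38,139/3] -> miss, prune
  N10 x:[94/3,109/3] y:[43,62] z:[35,130/3] -> miss, prune
  N15 x:[107/3,42] y:[29,45] z:[107/3,121/3] -> hit [107/3,121/3], descend [2, 5, 8, 13]
    N2 x:[107/3,110/3] y:[35,37] z:[107/3,109/3] -> hit [107/3,109/3] leaf, test {P3@t=107/3}
    N5 x:[41,42] y:[41,45] z:[39,121/3] -> miss, prune
    N8 x:[115/3,118/3] y:[29,33] z:[112/3,118/3] -> miss, prune
    N13 x:[36,37] y:[29,30] z:[109/3,113/3] -> miss, prune

Visited [0, 7, 1, 3, 17, 9, 10, 15, 2, 5, 8, 13]. Tests: 12 box, 1 leaf. Nearest: P3.

== RESULT ==
3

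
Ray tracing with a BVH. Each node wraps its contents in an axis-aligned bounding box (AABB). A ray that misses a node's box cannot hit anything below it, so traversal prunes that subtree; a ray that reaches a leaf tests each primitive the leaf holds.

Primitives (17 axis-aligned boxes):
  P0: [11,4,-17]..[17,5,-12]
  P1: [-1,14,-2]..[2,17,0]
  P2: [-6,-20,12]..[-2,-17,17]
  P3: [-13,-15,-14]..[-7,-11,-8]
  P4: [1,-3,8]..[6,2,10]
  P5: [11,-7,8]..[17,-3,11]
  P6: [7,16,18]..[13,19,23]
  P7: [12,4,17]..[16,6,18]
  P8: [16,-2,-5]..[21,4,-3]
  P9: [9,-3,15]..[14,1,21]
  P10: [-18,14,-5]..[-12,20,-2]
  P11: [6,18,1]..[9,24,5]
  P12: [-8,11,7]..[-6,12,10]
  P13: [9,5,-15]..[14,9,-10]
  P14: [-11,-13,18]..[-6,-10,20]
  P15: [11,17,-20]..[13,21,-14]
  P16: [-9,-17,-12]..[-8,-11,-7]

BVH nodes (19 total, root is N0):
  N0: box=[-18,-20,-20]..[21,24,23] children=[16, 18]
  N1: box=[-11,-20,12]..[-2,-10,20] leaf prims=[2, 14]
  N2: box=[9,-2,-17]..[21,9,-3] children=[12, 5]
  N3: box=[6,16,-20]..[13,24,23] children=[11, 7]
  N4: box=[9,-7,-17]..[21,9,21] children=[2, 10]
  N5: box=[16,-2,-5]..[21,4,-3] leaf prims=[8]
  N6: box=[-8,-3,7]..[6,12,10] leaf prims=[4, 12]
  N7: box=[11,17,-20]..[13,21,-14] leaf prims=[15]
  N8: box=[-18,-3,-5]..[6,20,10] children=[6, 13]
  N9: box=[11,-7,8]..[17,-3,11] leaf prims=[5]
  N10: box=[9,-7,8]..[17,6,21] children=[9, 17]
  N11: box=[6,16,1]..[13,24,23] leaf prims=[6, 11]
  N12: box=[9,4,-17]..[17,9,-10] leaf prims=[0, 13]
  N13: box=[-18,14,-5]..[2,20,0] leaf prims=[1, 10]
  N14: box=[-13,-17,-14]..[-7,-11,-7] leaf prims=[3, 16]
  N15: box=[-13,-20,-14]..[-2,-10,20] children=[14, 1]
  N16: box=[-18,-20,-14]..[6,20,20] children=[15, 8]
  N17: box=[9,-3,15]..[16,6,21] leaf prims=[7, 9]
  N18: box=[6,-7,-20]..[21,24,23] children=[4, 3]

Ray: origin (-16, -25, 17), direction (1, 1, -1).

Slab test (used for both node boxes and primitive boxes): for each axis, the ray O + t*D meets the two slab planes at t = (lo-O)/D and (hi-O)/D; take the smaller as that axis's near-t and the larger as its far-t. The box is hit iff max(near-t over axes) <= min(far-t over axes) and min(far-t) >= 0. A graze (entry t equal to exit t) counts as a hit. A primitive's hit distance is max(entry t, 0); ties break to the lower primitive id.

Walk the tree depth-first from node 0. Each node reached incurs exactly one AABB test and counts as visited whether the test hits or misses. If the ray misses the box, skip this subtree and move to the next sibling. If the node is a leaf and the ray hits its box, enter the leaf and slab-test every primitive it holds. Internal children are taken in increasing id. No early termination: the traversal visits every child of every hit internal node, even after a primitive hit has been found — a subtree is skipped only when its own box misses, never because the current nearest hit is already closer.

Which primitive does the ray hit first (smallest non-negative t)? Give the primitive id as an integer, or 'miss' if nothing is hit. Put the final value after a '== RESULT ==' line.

Walk:
N0 x:[-2,37] y:[5,49] z:[-6,37] -> hit [5,37], descend [16, 18]
  N16 x:[-2,22] y:[5,45] z:[-3,31] -> hit [5,22], descend [8, 15]
    N8 x:[-2,22] y:[22,45] z:[7,22] -> hit [22,22], descend [6, 13]
      N6 x:[8,22] y:[22,37] z:[7,10] -> miss, prune
      N13 x:[-2,18] y:[39,45] z:[17,22] -> miss, prune
    N15 x:[3,14] y:[5,15] z:[-3,31] -> hit [5,14], descend [1, 14]
      N1 x:[5,14] y:[5,15] z:[-3,5] -> hit [5,5] leaf, test {P2(miss), P14(miss)}
      N14 x:[3,9] y:[8,14] z:[24,31] -> miss, prune
  N18 x:[22,37] y:[18,49] z:[-6,37] -> hit [22,37], descend [3, 4]
    N3 x:[22,29] y:[41,49] z:[-6,37] -> miss, prune
    N4 x:[25,37] y:[18,34] z:[-4,34] -> hit [25,34], descend [2, 10]
      N2 x:[25,37] y:[23,34] z:[20,34] -> hit [25,34], descend [5, 12]
        N5 x:[32,37] y:[23,29] z:[20,22] -> miss, prune
        N12 x:[25,33] y:[29,34] z:[27,34] -> hit [29,33] leaf, test {P0@t=29, P13@t=30}
      N10 x:[25,33] y:[18,31] z:[-4,9] -> miss, prune

order=[0, 16, 8, 6, 13, 15, 1, 14, 18, 3, 4, 2, 5, 12, 10]  |boxes|=15  |leaves|=2  hit=P0

== RESULT ==
0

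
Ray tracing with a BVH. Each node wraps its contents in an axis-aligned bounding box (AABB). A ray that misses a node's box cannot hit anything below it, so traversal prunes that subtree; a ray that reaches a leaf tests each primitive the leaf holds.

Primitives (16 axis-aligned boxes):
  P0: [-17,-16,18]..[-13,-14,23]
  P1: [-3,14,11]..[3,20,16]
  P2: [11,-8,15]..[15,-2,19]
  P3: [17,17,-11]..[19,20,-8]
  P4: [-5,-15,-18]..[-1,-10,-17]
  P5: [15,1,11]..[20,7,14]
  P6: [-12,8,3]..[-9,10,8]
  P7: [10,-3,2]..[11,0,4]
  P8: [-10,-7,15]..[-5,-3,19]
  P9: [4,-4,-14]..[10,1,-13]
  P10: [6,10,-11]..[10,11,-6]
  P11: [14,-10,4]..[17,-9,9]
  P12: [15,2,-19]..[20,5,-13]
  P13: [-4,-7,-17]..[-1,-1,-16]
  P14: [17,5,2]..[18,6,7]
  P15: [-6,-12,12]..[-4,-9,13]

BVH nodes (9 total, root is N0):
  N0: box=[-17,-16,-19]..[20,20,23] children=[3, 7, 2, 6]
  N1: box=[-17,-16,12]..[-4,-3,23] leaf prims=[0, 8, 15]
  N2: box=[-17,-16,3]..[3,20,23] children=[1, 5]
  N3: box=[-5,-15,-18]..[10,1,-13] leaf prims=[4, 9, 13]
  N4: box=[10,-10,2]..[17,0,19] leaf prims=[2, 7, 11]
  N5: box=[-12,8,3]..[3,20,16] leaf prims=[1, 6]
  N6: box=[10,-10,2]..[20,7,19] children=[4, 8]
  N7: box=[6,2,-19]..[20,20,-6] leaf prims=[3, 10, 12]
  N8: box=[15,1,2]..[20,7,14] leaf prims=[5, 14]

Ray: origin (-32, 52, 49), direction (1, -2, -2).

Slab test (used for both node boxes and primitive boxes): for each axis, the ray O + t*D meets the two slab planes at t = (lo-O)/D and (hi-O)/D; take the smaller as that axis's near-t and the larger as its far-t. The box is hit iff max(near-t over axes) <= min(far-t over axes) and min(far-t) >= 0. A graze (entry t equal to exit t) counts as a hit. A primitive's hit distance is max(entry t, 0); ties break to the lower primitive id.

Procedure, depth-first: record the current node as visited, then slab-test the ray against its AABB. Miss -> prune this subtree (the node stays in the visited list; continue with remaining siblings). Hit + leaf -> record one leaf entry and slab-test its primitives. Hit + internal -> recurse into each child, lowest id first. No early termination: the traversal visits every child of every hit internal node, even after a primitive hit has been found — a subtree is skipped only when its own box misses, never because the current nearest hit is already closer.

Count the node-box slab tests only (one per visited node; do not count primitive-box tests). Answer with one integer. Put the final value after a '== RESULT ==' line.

Traverse from the root:
N0 x:[15,52] y:[16,34] z:[13,34] -> hit [16,34], descend [2, 3, 6, 7]
  N2 x:[15,35] y:[16,34] z:[13,23] -> hit [16,23], descend [1, 5]
    N1 x:[15,28] y:[55/2,34] z:[13,37/2] -> miss, prune
    N5 x:[20,35] y:[16,22] z:[33/2,23] -> hit [20,22] leaf, test {P1(miss), P6@t=21}
  N3 x:[27,42] y:[51/2,67/2] z:[31,67/2] -> hit [31,67/2] leaf, test {P4(miss), P9(miss), P13(miss)}
  N6 x:[42,52] y:[45/2,31] z:[15,47/2] -> miss, prune
  N7 x:[38,52] y:[16,25] z:[55/2,34] -> miss, prune

Visited [0, 2, 1, 5, 3, 6, 7]. Tests: 7 box, 2 leaf. Nearest: P6.

== RESULT ==
7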